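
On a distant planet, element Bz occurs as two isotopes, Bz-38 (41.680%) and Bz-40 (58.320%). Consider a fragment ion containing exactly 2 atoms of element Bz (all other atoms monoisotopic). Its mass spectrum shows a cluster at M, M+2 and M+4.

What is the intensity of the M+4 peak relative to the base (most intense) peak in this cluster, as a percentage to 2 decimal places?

69.96%

Binomial terms of (0.41680 + 0.58320)^2: M 0.1737, M+2 0.4862, M+4 0.3401 → M+2 is the base peak.
P(M+2) = C(2,1) × 0.41680^1 × 0.58320^1 = 2 × 0.4168 × 0.5832 = 0.486156 (base)
P(M+4) = C(2,2) × 0.41680^0 × 0.58320^2 = 1 × 1.0000 × 0.34012224 = 0.340122
Relative intensity = 0.340122 / 0.486156 × 100 = 69.96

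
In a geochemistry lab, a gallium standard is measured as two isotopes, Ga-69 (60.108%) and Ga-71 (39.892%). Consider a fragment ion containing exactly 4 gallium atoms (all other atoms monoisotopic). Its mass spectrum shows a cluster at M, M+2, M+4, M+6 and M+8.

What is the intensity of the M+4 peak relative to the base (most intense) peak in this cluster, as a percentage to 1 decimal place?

Term probabilities: M 0.1305, M+2 0.3465, M+4 0.3450, M+6 0.1526, M+8 0.0253. Base peak = M+2.
P(M+2) = C(4,1) × 0.60108^3 × 0.39892^1 = 4 × 0.2171685 × 0.39892 = 0.346531 (base)
P(M+4) = C(4,2) × 0.60108^2 × 0.39892^2 = 6 × 0.36129717 × 0.15913717 = 0.344975
Relative intensity = 0.344975 / 0.346531 × 100 = 99.6

99.6%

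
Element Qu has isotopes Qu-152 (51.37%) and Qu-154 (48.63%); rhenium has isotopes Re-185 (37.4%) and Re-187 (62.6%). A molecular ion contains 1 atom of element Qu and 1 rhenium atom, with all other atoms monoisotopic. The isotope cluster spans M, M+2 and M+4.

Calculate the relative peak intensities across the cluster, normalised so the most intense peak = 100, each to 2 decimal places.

Element Qu pattern (n=1): 0.5137 : 0.4863
Rhenium pattern (n=1): 0.3740 : 0.6260
Convolve the two distributions (both contribute in 2-u steps):
  M: 0.5137×0.3740 = 0.192124
  M+2: 0.5137×0.6260 + 0.4863×0.3740 = 0.503452
  M+4: 0.4863×0.6260 = 0.304424
Scale to base peak (0.503452) = 100: 38.16 : 100.00 : 60.47

38.16 : 100.00 : 60.47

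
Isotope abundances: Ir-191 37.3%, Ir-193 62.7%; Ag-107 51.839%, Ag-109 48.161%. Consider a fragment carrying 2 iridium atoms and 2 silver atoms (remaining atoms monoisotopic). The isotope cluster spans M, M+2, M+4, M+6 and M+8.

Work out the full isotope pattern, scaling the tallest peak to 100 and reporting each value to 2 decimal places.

10.06 : 52.54 : 100.00 : 82.05 : 24.55

Iridium pattern (n=2): 0.139129 : 0.467742 : 0.393129
Silver pattern (n=2): 0.26872819 : 0.49932362 : 0.23194819
Convolve the two distributions (both contribute in 2-u steps):
  M: 0.139129×0.26872819 = 0.037388
  M+2: 0.139129×0.49932362 + 0.467742×0.26872819 = 0.195166
  M+4: 0.139129×0.23194819 + 0.467742×0.49932362 + 0.393129×0.26872819 = 0.371470
  M+6: 0.467742×0.23194819 + 0.393129×0.49932362 = 0.304791
  M+8: 0.393129×0.23194819 = 0.091186
Scale to base peak (0.371470) = 100: 10.06 : 52.54 : 100.00 : 82.05 : 24.55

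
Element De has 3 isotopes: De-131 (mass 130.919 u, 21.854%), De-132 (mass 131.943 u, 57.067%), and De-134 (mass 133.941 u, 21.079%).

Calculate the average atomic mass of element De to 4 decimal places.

132.1404 u

Average mass = Σ (abundance × isotope mass) = 0.21854 × 130.919 + 0.57067 × 131.943 + 0.21079 × 133.941
= 28.61104 + 75.29591 + 28.23342 = 132.14037 u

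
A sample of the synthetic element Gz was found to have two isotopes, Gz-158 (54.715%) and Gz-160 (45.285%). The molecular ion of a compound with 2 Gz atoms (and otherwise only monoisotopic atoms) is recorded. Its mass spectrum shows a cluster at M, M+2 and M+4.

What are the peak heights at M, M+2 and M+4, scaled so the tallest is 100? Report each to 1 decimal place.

The 2 Gz atoms are independent, so intensities follow the terms of (0.54715 + 0.45285)^2.
P(M) = 0.54715^2 = 0.299373
P(M+2) = 2 × 0.54715^1 × 0.45285^1 = 0.495554
P(M+4) = 0.45285^2 = 0.205073
The M+2 peak is largest (0.495554); scaling to 100 gives 60.4 : 100.0 : 41.4.

60.4 : 100.0 : 41.4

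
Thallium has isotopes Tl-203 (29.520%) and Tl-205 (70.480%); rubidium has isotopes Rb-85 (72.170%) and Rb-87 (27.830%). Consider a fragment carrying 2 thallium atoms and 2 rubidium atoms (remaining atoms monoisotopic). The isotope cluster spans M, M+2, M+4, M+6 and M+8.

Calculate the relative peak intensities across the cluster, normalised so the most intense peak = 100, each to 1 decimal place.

Thallium pattern (n=2): 0.08714304 : 0.41611392 : 0.49674304
Rubidium pattern (n=2): 0.52085089 : 0.40169822 : 0.07745089
Convolve the two distributions (both contribute in 2-u steps):
  M: 0.08714304×0.52085089 = 0.045389
  M+2: 0.08714304×0.40169822 + 0.41611392×0.52085089 = 0.251739
  M+4: 0.08714304×0.07745089 + 0.41611392×0.40169822 + 0.49674304×0.52085089 = 0.432631
  M+6: 0.41611392×0.07745089 + 0.49674304×0.40169822 = 0.231769
  M+8: 0.49674304×0.07745089 = 0.038473
Scale to base peak (0.432631) = 100: 10.5 : 58.2 : 100.0 : 53.6 : 8.9

10.5 : 58.2 : 100.0 : 53.6 : 8.9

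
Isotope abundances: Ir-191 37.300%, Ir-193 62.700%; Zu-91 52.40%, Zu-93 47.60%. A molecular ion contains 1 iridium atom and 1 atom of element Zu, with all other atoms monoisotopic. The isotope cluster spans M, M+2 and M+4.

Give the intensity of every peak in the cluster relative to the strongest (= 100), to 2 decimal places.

38.62 : 100.00 : 58.97

Iridium pattern (n=1): 0.3730 : 0.6270
Element Zu pattern (n=1): 0.5240 : 0.4760
Convolve the two distributions (both contribute in 2-u steps):
  M: 0.3730×0.5240 = 0.195452
  M+2: 0.3730×0.4760 + 0.6270×0.5240 = 0.506096
  M+4: 0.6270×0.4760 = 0.298452
Scale to base peak (0.506096) = 100: 38.62 : 100.00 : 58.97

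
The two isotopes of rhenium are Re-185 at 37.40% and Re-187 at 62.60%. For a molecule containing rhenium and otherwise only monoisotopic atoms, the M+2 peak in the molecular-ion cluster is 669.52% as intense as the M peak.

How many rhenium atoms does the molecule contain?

4

The M+2/M ratio from n Re atoms is n · q/p = n · 0.6260/0.3740.
n = 6.6952 × 0.3740/0.6260 = 4.00 ≈ 4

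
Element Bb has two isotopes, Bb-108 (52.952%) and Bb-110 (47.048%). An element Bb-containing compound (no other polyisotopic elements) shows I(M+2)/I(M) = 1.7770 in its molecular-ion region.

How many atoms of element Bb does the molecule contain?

2

With n Bb atoms, P(M+2)/P(M) = C(n,1)·p^(n−1)q / p^n = n·q/p = n · 0.47048/0.52952.
n = 1.7770 × 0.52952/0.47048 = 2.00 ≈ 2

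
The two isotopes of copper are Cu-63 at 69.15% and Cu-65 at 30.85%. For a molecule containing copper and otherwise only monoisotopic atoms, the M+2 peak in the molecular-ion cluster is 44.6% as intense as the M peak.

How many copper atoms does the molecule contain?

1

The M+2/M ratio from n Cu atoms is n · q/p = n · 0.3085/0.6915.
n = 0.446 × 0.6915/0.3085 = 1.00 ≈ 1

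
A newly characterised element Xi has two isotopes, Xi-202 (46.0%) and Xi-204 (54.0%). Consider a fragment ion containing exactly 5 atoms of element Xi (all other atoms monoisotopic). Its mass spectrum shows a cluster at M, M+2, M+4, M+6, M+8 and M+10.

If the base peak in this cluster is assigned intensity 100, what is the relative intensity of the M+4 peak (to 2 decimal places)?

Binomial terms of (0.460 + 0.540)^5: M 0.0206, M+2 0.1209, M+4 0.2838, M+6 0.3332, M+8 0.1956, M+10 0.0459 → M+6 is the base peak.
P(M+6) = C(5,3) × 0.460^2 × 0.540^3 = 10 × 0.2116 × 0.157464 = 0.333194 (base)
P(M+4) = C(5,2) × 0.460^3 × 0.540^2 = 10 × 0.097336 × 0.2916 = 0.283832
Relative intensity = 0.283832 / 0.333194 × 100 = 85.19

85.19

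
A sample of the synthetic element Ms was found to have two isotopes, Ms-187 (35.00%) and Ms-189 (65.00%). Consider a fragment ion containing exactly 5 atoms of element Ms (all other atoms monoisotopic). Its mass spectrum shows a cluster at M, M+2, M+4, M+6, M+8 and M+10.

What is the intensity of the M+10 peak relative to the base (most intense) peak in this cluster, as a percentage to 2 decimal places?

34.49%

(0.3500 + 0.6500)^5 gives M 0.0053, M+2 0.0488, M+4 0.1811, M+6 0.3364, M+8 0.3124, M+10 0.1160; the largest is M+6.
P(M+6) = C(5,3) × 0.3500^2 × 0.6500^3 = 10 × 0.1225 × 0.274625 = 0.336416 (base)
P(M+10) = C(5,5) × 0.3500^0 × 0.6500^5 = 1 × 1.0000 × 0.11602906 = 0.116029
Relative intensity = 0.116029 / 0.336416 × 100 = 34.49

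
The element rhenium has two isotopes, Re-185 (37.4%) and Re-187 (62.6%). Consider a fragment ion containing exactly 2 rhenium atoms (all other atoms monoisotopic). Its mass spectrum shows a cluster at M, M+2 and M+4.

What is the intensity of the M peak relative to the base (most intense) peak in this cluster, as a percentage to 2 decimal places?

29.87%

Term probabilities: M 0.1399, M+2 0.4682, M+4 0.3919. Base peak = M+2.
P(M+2) = C(2,1) × 0.374^1 × 0.626^1 = 2 × 0.3740 × 0.6260 = 0.468248 (base)
P(M) = C(2,0) × 0.374^2 × 0.626^0 = 1 × 0.139876 × 1.0000 = 0.139876
Relative intensity = 0.139876 / 0.468248 × 100 = 29.87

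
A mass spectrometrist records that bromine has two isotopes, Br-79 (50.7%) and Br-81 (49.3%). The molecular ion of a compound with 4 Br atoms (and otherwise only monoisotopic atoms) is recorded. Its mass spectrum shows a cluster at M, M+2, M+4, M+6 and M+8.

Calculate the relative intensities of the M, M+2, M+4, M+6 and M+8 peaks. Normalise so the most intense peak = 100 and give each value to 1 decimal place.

17.6 : 68.6 : 100.0 : 64.8 : 15.8

The 4 Br atoms are independent, so intensities follow the terms of (0.507 + 0.493)^4.
P(M) = 0.507^4 = 0.066074
P(M+2) = 4 × 0.507^3 × 0.493^1 = 0.256999
P(M+4) = 6 × 0.507^2 × 0.493^2 = 0.374853
P(M+6) = 4 × 0.507^1 × 0.493^3 = 0.243001
P(M+8) = 0.493^4 = 0.059073
The M+4 peak is largest (0.374853); scaling to 100 gives 17.6 : 68.6 : 100.0 : 64.8 : 15.8.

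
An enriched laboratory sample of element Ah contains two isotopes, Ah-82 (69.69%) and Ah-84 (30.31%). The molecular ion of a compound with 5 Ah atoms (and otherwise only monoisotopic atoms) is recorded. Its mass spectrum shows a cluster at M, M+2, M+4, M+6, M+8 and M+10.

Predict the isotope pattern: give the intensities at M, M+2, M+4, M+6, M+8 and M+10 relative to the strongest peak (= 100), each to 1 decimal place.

The 5 Ah atoms are independent, so intensities follow the terms of (0.6969 + 0.3031)^5.
P(M) = 0.6969^5 = 0.164381
P(M+2) = 5 × 0.6969^4 × 0.3031^1 = 0.357469
P(M+4) = 10 × 0.6969^3 × 0.3031^2 = 0.310945
P(M+6) = 10 × 0.6969^2 × 0.3031^3 = 0.135238
P(M+8) = 5 × 0.6969^1 × 0.3031^4 = 0.029409
P(M+10) = 0.3031^5 = 0.002558
The M+2 peak is largest (0.357469); scaling to 100 gives 46.0 : 100.0 : 87.0 : 37.8 : 8.2 : 0.7.

46.0 : 100.0 : 87.0 : 37.8 : 8.2 : 0.7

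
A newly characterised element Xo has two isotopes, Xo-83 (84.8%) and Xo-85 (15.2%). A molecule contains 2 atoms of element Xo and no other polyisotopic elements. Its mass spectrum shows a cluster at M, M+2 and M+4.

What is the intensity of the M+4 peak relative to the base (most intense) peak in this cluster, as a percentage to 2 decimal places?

3.21%

Term probabilities: M 0.7191, M+2 0.2578, M+4 0.0231. Base peak = M.
P(M) = C(2,0) × 0.848^2 × 0.152^0 = 1 × 0.719104 × 1.0000 = 0.719104 (base)
P(M+4) = C(2,2) × 0.848^0 × 0.152^2 = 1 × 1.0000 × 0.023104 = 0.023104
Relative intensity = 0.023104 / 0.719104 × 100 = 3.21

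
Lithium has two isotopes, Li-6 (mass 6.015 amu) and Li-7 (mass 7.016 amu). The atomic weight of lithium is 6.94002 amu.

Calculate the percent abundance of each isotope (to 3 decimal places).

Li-6: 7.590%, Li-7: 92.410%

Writing the weighted mean with unknown fraction x of Li-6:
6.015·x + 7.016·(1 − x) = 6.94002
(6.015 − 7.016)·x = 6.94002 − 7.016
x = -0.07598 / -1.001 = 0.07590 → 7.590% Li-6, 92.410% Li-7.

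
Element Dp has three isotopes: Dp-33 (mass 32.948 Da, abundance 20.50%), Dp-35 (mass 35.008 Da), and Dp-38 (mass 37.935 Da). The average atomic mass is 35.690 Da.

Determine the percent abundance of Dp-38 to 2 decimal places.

37.73%

The remaining 79.50% is split between Dp-35 (fraction x) and Dp-38 (fraction 0.7950 − x).
Substituting: 35.008x + 37.935(0.7950 − x) = 28.93566
(35.008 − 37.935)x = -1.222665  ⇒  x = 0.41772, y = 0.37728
Dp-35: 41.77%, Dp-38: 37.73%.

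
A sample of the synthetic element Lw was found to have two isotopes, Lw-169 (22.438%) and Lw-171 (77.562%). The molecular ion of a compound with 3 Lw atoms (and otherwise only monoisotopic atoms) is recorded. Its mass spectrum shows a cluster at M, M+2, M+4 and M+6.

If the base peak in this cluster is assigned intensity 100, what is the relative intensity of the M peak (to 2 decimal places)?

2.42

Term probabilities: M 0.0113, M+2 0.1171, M+4 0.4050, M+6 0.4666. Base peak = M+6.
P(M+6) = C(3,3) × 0.22438^0 × 0.77562^3 = 1 × 1.0000 × 0.46660243 = 0.466602 (base)
P(M) = C(3,0) × 0.22438^3 × 0.77562^0 = 1 × 0.01129672 × 1.0000 = 0.011297
Relative intensity = 0.011297 / 0.466602 × 100 = 2.42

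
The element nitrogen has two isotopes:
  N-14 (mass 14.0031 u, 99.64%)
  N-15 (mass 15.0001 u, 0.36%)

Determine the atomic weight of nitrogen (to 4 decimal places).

The abundance-weighted mean is 0.9964 × 14.0031 + 0.0036 × 15.0001
= 13.95269 + 0.05400 = 14.00669 u

14.0067 u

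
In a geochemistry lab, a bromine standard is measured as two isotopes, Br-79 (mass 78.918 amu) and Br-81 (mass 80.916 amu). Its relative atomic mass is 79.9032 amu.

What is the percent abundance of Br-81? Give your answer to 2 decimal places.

49.31%

Let x be the fractional abundance of Br-79; then Br-81 has abundance 1 − x.
78.918·x + 80.916·(1 − x) = 79.9032
(78.918 − 80.916)·x = 79.9032 − 80.916
x = -1.0128 / -1.998 = 0.50691 → 50.69% Br-79, 49.31% Br-81.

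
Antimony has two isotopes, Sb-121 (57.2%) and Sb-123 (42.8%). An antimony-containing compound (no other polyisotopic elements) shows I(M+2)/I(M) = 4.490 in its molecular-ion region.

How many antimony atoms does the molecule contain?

6

The M+2/M ratio from n Sb atoms is n · q/p = n · 0.428/0.572.
n = 4.490 × 0.572/0.428 = 6.00 ≈ 6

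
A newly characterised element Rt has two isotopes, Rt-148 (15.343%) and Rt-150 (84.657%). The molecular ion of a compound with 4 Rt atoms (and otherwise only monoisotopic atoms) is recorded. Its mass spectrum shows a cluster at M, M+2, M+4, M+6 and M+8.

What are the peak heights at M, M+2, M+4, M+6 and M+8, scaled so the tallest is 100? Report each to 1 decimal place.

0.1 : 2.4 : 19.7 : 72.5 : 100.0

Each Rt atom is independently Rt-148 (p = 0.15343) or Rt-150 (q = 0.84657); the cluster is the binomial expansion (p + q)^4.
P(M) = 0.15343^4 = 0.000554
P(M+2) = 4 × 0.15343^3 × 0.84657^1 = 0.012231
P(M+4) = 6 × 0.15343^2 × 0.84657^2 = 0.101227
P(M+6) = 4 × 0.15343^1 × 0.84657^3 = 0.372356
P(M+8) = 0.84657^4 = 0.513631
The M+8 peak is largest (0.513631); scaling to 100 gives 0.1 : 2.4 : 19.7 : 72.5 : 100.0.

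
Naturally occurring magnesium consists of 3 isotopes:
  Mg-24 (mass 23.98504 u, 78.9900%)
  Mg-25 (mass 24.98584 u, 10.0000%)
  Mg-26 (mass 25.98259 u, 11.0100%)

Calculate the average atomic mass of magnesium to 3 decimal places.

Average mass = Σ (abundance × isotope mass) = 0.789900 × 23.98504 + 0.100000 × 24.98584 + 0.110100 × 25.98259
= 18.945783 + 2.498584 + 2.860683 = 24.305050 u

24.305 u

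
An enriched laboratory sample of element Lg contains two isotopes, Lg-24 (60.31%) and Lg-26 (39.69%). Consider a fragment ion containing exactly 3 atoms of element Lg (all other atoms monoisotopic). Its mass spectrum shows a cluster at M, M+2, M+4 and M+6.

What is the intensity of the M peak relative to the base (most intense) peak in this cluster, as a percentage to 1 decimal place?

Term probabilities: M 0.2194, M+2 0.4331, M+4 0.2850, M+6 0.0625. Base peak = M+2.
P(M+2) = C(3,1) × 0.6031^2 × 0.3969^1 = 3 × 0.36372961 × 0.3969 = 0.433093 (base)
P(M) = C(3,0) × 0.6031^3 × 0.3969^0 = 1 × 0.21936533 × 1.0000 = 0.219365
Relative intensity = 0.219365 / 0.433093 × 100 = 50.7

50.7%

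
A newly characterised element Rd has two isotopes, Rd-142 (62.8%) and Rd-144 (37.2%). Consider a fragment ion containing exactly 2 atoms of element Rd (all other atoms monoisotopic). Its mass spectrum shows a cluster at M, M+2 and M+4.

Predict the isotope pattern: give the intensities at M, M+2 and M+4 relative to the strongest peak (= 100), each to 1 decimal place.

The 2 Rd atoms are independent, so intensities follow the terms of (0.628 + 0.372)^2.
P(M) = 0.628^2 = 0.394384
P(M+2) = 2 × 0.628^1 × 0.372^1 = 0.467232
P(M+4) = 0.372^2 = 0.138384
The M+2 peak is largest (0.467232); scaling to 100 gives 84.4 : 100.0 : 29.6.

84.4 : 100.0 : 29.6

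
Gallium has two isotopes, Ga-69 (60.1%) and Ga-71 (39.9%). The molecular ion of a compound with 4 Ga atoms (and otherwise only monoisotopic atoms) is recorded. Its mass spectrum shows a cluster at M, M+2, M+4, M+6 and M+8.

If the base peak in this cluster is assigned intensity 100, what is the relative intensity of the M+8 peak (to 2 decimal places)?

(0.601 + 0.399)^4 gives M 0.1305, M+2 0.3465, M+4 0.3450, M+6 0.1527, M+8 0.0253; the largest is M+2.
P(M+2) = C(4,1) × 0.601^3 × 0.399^1 = 4 × 0.2170818 × 0.3990 = 0.346463 (base)
P(M+8) = C(4,4) × 0.601^0 × 0.399^4 = 1 × 1.0000 × 0.02534496 = 0.025345
Relative intensity = 0.025345 / 0.346463 × 100 = 7.32

7.32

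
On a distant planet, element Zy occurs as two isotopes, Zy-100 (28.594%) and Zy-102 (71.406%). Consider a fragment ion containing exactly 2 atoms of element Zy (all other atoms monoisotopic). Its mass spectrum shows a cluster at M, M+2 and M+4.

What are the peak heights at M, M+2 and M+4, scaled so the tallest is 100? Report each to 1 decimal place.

Each Zy atom is independently Zy-100 (p = 0.28594) or Zy-102 (q = 0.71406); the cluster is the binomial expansion (p + q)^2.
P(M) = 0.28594^2 = 0.081762
P(M+2) = 2 × 0.28594^1 × 0.71406^1 = 0.408357
P(M+4) = 0.71406^2 = 0.509882
The M+4 peak is largest (0.509882); scaling to 100 gives 16.0 : 80.1 : 100.0.

16.0 : 80.1 : 100.0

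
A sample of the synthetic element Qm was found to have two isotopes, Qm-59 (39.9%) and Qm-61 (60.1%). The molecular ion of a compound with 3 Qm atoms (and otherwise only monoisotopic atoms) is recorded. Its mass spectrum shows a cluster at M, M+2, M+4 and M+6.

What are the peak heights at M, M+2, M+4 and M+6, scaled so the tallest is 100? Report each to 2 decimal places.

14.69 : 66.39 : 100.00 : 50.21

The 3 Qm atoms are independent, so intensities follow the terms of (0.399 + 0.601)^3.
P(M) = 0.399^3 = 0.063521
P(M+2) = 3 × 0.399^2 × 0.601^1 = 0.287039
P(M+4) = 3 × 0.399^1 × 0.601^2 = 0.432358
P(M+6) = 0.601^3 = 0.217082
The M+4 peak is largest (0.432358); scaling to 100 gives 14.69 : 66.39 : 100.00 : 50.21.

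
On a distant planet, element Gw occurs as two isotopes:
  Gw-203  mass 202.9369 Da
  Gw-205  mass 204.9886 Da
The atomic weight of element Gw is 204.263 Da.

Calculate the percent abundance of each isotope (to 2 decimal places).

With x = fraction of Gw-203 (so Gw-205 is 1 − x):
202.9369·x + 204.9886·(1 − x) = 204.263
(202.9369 − 204.9886)·x = 204.263 − 204.9886
x = -0.7256 / -2.0517 = 0.35366 → 35.37% Gw-203, 64.63% Gw-205.

Gw-203: 35.37%, Gw-205: 64.63%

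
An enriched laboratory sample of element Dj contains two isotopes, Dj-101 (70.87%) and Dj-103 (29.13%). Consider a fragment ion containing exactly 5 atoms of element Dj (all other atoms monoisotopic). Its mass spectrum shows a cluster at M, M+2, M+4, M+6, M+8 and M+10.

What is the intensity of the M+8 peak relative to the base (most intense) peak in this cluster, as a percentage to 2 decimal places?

6.94%

(0.7087 + 0.2913)^5 gives M 0.1788, M+2 0.3674, M+4 0.3020, M+6 0.1241, M+8 0.0255, M+10 0.0021; the largest is M+2.
P(M+2) = C(5,1) × 0.7087^4 × 0.2913^1 = 5 × 0.25226078 × 0.2913 = 0.367418 (base)
P(M+8) = C(5,4) × 0.7087^1 × 0.2913^4 = 5 × 0.7087 × 0.00720049 = 0.025515
Relative intensity = 0.025515 / 0.367418 × 100 = 6.94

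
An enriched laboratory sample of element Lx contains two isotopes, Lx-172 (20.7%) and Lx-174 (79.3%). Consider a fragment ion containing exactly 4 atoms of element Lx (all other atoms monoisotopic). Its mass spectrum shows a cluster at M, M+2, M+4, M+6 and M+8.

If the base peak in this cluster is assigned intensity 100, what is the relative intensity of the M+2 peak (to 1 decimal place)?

6.8

(0.207 + 0.793)^4 gives M 0.0018, M+2 0.0281, M+4 0.1617, M+6 0.4129, M+8 0.3955; the largest is M+6.
P(M+6) = C(4,3) × 0.207^1 × 0.793^3 = 4 × 0.2070 × 0.49867726 = 0.412905 (base)
P(M+2) = C(4,1) × 0.207^3 × 0.793^1 = 4 × 0.00886974 × 0.7930 = 0.028135
Relative intensity = 0.028135 / 0.412905 × 100 = 6.8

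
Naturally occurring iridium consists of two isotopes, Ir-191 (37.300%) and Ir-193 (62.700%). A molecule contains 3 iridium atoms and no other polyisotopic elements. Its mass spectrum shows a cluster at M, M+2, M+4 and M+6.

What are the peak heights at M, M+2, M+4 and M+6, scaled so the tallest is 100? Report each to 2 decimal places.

11.80 : 59.49 : 100.00 : 56.03

Expanding (0.37300 + 0.62700)^3:
P(M) = 0.37300^3 = 0.051895
P(M+2) = 3 × 0.37300^2 × 0.62700^1 = 0.261702
P(M+4) = 3 × 0.37300^1 × 0.62700^2 = 0.439911
P(M+6) = 0.62700^3 = 0.246492
The M+4 peak is largest (0.439911); scaling to 100 gives 11.80 : 59.49 : 100.00 : 56.03.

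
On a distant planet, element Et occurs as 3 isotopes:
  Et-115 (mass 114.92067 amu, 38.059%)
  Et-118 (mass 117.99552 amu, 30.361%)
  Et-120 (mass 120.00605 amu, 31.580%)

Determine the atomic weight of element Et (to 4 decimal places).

Ar = Σ fᵢ·mᵢ = 0.38059 × 114.92067 + 0.30361 × 117.99552 + 0.31580 × 120.00605
= 43.737658 + 35.824620 + 37.897911 = 117.460189 amu

117.4602 amu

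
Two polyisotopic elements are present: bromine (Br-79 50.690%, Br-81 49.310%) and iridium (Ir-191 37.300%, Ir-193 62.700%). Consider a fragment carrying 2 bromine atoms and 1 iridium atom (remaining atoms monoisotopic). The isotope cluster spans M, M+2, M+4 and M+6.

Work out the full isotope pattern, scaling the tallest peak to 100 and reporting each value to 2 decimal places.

23.72 : 86.00 : 100.00 : 37.72

Bromine pattern (n=2): 0.25694761 : 0.49990478 : 0.24314761
Iridium pattern (n=1): 0.3730 : 0.6270
Convolve the two distributions (both contribute in 2-u steps):
  M: 0.25694761×0.3730 = 0.095841
  M+2: 0.25694761×0.6270 + 0.49990478×0.3730 = 0.347571
  M+4: 0.49990478×0.6270 + 0.24314761×0.3730 = 0.404134
  M+6: 0.24314761×0.6270 = 0.152454
Scale to base peak (0.404134) = 100: 23.72 : 86.00 : 100.00 : 37.72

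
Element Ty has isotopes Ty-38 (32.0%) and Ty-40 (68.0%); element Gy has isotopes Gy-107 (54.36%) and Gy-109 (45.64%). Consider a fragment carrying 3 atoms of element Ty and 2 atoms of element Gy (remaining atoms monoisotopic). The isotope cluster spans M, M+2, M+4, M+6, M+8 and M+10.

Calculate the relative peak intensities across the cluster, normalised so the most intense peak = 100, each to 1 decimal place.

Element Ty pattern (n=3): 0.032768 : 0.208896 : 0.443904 : 0.314432
Element Gy pattern (n=2): 0.29550096 : 0.49619808 : 0.20830096
Convolve the two distributions (both contribute in 2-u steps):
  M: 0.032768×0.29550096 = 0.009683
  M+2: 0.032768×0.49619808 + 0.208896×0.29550096 = 0.077988
  M+4: 0.032768×0.20830096 + 0.208896×0.49619808 + 0.443904×0.29550096 = 0.241653
  M+6: 0.208896×0.20830096 + 0.443904×0.49619808 + 0.314432×0.29550096 = 0.356693
  M+8: 0.443904×0.20830096 + 0.314432×0.49619808 = 0.248486
  M+10: 0.314432×0.20830096 = 0.065496
Scale to base peak (0.356693) = 100: 2.7 : 21.9 : 67.7 : 100.0 : 69.7 : 18.4

2.7 : 21.9 : 67.7 : 100.0 : 69.7 : 18.4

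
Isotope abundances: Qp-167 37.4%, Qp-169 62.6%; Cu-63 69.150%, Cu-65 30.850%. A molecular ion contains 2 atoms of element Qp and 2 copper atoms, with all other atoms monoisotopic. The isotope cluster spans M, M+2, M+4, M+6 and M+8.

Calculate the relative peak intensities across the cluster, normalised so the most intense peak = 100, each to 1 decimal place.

16.7 : 70.8 : 100.0 : 52.9 : 9.3

Element Qp pattern (n=2): 0.139876 : 0.468248 : 0.391876
Copper pattern (n=2): 0.47817225 : 0.4266555 : 0.09517225
Convolve the two distributions (both contribute in 2-u steps):
  M: 0.139876×0.47817225 = 0.066885
  M+2: 0.139876×0.4266555 + 0.468248×0.47817225 = 0.283582
  M+4: 0.139876×0.09517225 + 0.468248×0.4266555 + 0.391876×0.47817225 = 0.400477
  M+6: 0.468248×0.09517225 + 0.391876×0.4266555 = 0.211760
  M+8: 0.391876×0.09517225 = 0.037296
Scale to base peak (0.400477) = 100: 16.7 : 70.8 : 100.0 : 52.9 : 9.3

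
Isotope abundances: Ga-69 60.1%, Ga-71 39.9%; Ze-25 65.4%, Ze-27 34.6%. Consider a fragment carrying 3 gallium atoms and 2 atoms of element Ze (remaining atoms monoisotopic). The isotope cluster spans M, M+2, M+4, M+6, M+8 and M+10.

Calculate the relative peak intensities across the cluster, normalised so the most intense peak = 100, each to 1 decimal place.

Gallium pattern (n=3): 0.2170818 : 0.4323576 : 0.2870394 : 0.0635212
Element Ze pattern (n=2): 0.427716 : 0.452568 : 0.119716
Convolve the two distributions (both contribute in 2-u steps):
  M: 0.2170818×0.427716 = 0.092849
  M+2: 0.2170818×0.452568 + 0.4323576×0.427716 = 0.283171
  M+4: 0.2170818×0.119716 + 0.4323576×0.452568 + 0.2870394×0.427716 = 0.344431
  M+6: 0.4323576×0.119716 + 0.2870394×0.452568 + 0.0635212×0.427716 = 0.208834
  M+8: 0.2870394×0.119716 + 0.0635212×0.452568 = 0.063111
  M+10: 0.0635212×0.119716 = 0.007605
Scale to base peak (0.344431) = 100: 27.0 : 82.2 : 100.0 : 60.6 : 18.3 : 2.2

27.0 : 82.2 : 100.0 : 60.6 : 18.3 : 2.2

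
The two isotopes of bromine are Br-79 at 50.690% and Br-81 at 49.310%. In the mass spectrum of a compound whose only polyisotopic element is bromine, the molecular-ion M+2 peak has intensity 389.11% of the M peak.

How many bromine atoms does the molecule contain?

The M+2/M ratio from n Br atoms is n · q/p = n · 0.49310/0.50690.
n = 3.8911 × 0.50690/0.49310 = 4.00 ≈ 4

4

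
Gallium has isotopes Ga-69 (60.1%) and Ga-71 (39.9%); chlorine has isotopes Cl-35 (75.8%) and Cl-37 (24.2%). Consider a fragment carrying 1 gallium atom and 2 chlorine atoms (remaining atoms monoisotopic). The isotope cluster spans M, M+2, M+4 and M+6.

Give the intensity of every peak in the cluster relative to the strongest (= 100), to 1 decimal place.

Gallium pattern (n=1): 0.6010 : 0.3990
Chlorine pattern (n=2): 0.574564 : 0.366872 : 0.058564
Convolve the two distributions (both contribute in 2-u steps):
  M: 0.6010×0.574564 = 0.345313
  M+2: 0.6010×0.366872 + 0.3990×0.574564 = 0.449741
  M+4: 0.6010×0.058564 + 0.3990×0.366872 = 0.181579
  M+6: 0.3990×0.058564 = 0.023367
Scale to base peak (0.449741) = 100: 76.8 : 100.0 : 40.4 : 5.2

76.8 : 100.0 : 40.4 : 5.2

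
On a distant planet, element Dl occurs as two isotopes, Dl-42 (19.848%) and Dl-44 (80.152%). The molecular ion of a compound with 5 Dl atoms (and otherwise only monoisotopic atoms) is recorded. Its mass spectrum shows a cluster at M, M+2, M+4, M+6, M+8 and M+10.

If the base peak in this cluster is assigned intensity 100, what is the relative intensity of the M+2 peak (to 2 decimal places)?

1.52

Binomial terms of (0.19848 + 0.80152)^5: M 0.0003, M+2 0.0062, M+4 0.0502, M+6 0.2029, M+8 0.4096, M+10 0.3308 → M+8 is the base peak.
P(M+8) = C(5,4) × 0.19848^1 × 0.80152^4 = 5 × 0.19848 × 0.41272184 = 0.409585 (base)
P(M+2) = C(5,1) × 0.19848^4 × 0.80152^1 = 5 × 0.00155191 × 0.80152 = 0.006219
Relative intensity = 0.006219 / 0.409585 × 100 = 1.52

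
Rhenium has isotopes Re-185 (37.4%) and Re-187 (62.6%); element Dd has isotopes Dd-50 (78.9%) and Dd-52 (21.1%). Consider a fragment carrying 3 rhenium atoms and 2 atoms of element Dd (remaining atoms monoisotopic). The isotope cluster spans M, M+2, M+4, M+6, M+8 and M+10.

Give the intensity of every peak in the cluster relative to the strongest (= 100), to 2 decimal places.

8.96 : 49.78 : 100.00 : 85.50 : 27.86 : 3.00

Rhenium pattern (n=3): 0.05231362 : 0.26268713 : 0.43968487 : 0.24531438
Element Dd pattern (n=2): 0.622521 : 0.332958 : 0.044521
Convolve the two distributions (both contribute in 2-u steps):
  M: 0.05231362×0.622521 = 0.032566
  M+2: 0.05231362×0.332958 + 0.26268713×0.622521 = 0.180946
  M+4: 0.05231362×0.044521 + 0.26268713×0.332958 + 0.43968487×0.622521 = 0.363506
  M+6: 0.26268713×0.044521 + 0.43968487×0.332958 + 0.24531438×0.622521 = 0.310805
  M+8: 0.43968487×0.044521 + 0.24531438×0.332958 = 0.101255
  M+10: 0.24531438×0.044521 = 0.010922
Scale to base peak (0.363506) = 100: 8.96 : 49.78 : 100.00 : 85.50 : 27.86 : 3.00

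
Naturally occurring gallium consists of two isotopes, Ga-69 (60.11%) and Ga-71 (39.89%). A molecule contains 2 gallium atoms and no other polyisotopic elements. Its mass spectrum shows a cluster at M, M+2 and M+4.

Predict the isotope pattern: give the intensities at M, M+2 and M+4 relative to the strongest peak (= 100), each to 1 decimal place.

The 2 Ga atoms are independent, so intensities follow the terms of (0.6011 + 0.3989)^2.
P(M) = 0.6011^2 = 0.361321
P(M+2) = 2 × 0.6011^1 × 0.3989^1 = 0.479558
P(M+4) = 0.3989^2 = 0.159121
The M+2 peak is largest (0.479558); scaling to 100 gives 75.3 : 100.0 : 33.2.

75.3 : 100.0 : 33.2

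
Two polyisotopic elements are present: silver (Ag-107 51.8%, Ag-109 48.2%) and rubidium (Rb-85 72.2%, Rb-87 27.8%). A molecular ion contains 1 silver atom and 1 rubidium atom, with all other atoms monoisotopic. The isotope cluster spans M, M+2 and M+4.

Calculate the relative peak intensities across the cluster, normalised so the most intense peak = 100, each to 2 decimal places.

76.01 : 100.00 : 27.23

Silver pattern (n=1): 0.5180 : 0.4820
Rubidium pattern (n=1): 0.7220 : 0.2780
Convolve the two distributions (both contribute in 2-u steps):
  M: 0.5180×0.7220 = 0.373996
  M+2: 0.5180×0.2780 + 0.4820×0.7220 = 0.492008
  M+4: 0.4820×0.2780 = 0.133996
Scale to base peak (0.492008) = 100: 76.01 : 100.00 : 27.23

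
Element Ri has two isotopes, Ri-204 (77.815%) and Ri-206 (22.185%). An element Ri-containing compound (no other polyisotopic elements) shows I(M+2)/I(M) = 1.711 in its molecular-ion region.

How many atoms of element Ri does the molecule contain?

6

With n Ri atoms, P(M+2)/P(M) = C(n,1)·p^(n−1)q / p^n = n·q/p = n · 0.22185/0.77815.
n = 1.711 × 0.77815/0.22185 = 6.00 ≈ 6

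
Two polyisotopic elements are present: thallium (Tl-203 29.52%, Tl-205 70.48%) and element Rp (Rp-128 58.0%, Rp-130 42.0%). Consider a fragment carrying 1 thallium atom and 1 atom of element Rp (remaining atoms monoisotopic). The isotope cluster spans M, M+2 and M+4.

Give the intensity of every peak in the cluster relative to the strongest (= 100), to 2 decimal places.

32.14 : 100.00 : 55.56

Thallium pattern (n=1): 0.2952 : 0.7048
Element Rp pattern (n=1): 0.5800 : 0.4200
Convolve the two distributions (both contribute in 2-u steps):
  M: 0.2952×0.5800 = 0.171216
  M+2: 0.2952×0.4200 + 0.7048×0.5800 = 0.532768
  M+4: 0.7048×0.4200 = 0.296016
Scale to base peak (0.532768) = 100: 32.14 : 100.00 : 55.56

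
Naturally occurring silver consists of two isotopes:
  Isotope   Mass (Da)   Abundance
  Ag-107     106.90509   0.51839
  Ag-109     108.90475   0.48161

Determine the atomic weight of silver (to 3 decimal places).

107.868 Da

Weight each isotope mass by its fractional abundance: 0.51839 × 106.90509 + 0.48161 × 108.90475
= 55.418530 + 52.449617 = 107.868147 Da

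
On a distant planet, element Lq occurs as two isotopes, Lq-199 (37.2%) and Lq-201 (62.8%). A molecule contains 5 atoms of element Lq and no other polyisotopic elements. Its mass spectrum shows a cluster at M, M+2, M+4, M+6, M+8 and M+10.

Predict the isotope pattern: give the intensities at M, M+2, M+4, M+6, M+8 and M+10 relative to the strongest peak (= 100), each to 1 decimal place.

The 5 Lq atoms are independent, so intensities follow the terms of (0.372 + 0.628)^5.
P(M) = 0.372^5 = 0.007124
P(M+2) = 5 × 0.372^4 × 0.628^1 = 0.060131
P(M+4) = 10 × 0.372^3 × 0.628^2 = 0.203024
P(M+6) = 10 × 0.372^2 × 0.628^3 = 0.342740
P(M+8) = 5 × 0.372^1 × 0.628^4 = 0.289302
P(M+10) = 0.628^5 = 0.097678
The M+6 peak is largest (0.342740); scaling to 100 gives 2.1 : 17.5 : 59.2 : 100.0 : 84.4 : 28.5.

2.1 : 17.5 : 59.2 : 100.0 : 84.4 : 28.5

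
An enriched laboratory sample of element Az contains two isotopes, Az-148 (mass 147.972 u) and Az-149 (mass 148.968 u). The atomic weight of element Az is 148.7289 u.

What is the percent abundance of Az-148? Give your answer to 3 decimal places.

24.006%

Writing the weighted mean with unknown fraction x of Az-148:
147.972·x + 148.968·(1 − x) = 148.7289
(147.972 − 148.968)·x = 148.7289 − 148.968
x = -0.2391 / -0.996 = 0.24006 → 24.006% Az-148, 75.994% Az-149.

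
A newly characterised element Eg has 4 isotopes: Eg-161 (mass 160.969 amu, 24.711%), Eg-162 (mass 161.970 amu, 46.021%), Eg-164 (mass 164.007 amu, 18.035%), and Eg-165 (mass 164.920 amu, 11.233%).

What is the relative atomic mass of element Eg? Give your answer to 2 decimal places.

162.42 amu

The abundance-weighted mean is 0.24711 × 160.969 + 0.46021 × 161.970 + 0.18035 × 164.007 + 0.11233 × 164.920
= 39.7770 + 74.5402 + 29.5787 + 18.5255 = 162.4214 amu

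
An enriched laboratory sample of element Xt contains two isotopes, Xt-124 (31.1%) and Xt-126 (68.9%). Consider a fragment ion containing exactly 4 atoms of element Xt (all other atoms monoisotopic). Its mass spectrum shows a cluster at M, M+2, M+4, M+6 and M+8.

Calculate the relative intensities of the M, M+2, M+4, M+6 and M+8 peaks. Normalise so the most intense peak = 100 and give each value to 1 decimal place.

2.3 : 20.4 : 67.7 : 100.0 : 55.4

Each Xt atom is independently Xt-124 (p = 0.311) or Xt-126 (q = 0.689); the cluster is the binomial expansion (p + q)^4.
P(M) = 0.311^4 = 0.009355
P(M+2) = 4 × 0.311^3 × 0.689^1 = 0.082901
P(M+4) = 6 × 0.311^2 × 0.689^2 = 0.275493
P(M+6) = 4 × 0.311^1 × 0.689^3 = 0.406891
P(M+8) = 0.689^4 = 0.225360
The M+6 peak is largest (0.406891); scaling to 100 gives 2.3 : 20.4 : 67.7 : 100.0 : 55.4.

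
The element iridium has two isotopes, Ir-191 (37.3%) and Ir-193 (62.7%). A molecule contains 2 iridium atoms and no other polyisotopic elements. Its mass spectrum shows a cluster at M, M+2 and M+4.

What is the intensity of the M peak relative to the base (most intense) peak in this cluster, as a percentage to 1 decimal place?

Binomial terms of (0.373 + 0.627)^2: M 0.1391, M+2 0.4677, M+4 0.3931 → M+2 is the base peak.
P(M+2) = C(2,1) × 0.373^1 × 0.627^1 = 2 × 0.3730 × 0.6270 = 0.467742 (base)
P(M) = C(2,0) × 0.373^2 × 0.627^0 = 1 × 0.139129 × 1.0000 = 0.139129
Relative intensity = 0.139129 / 0.467742 × 100 = 29.7

29.7%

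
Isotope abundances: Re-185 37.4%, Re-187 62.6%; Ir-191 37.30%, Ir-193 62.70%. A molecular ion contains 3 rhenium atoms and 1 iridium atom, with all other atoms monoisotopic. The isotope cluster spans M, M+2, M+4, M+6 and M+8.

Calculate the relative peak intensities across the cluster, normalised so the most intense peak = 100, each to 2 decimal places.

Rhenium pattern (n=3): 0.05231362 : 0.26268713 : 0.43968487 : 0.24531438
Iridium pattern (n=1): 0.3730 : 0.6270
Convolve the two distributions (both contribute in 2-u steps):
  M: 0.05231362×0.3730 = 0.019513
  M+2: 0.05231362×0.6270 + 0.26268713×0.3730 = 0.130783
  M+4: 0.26268713×0.6270 + 0.43968487×0.3730 = 0.328707
  M+6: 0.43968487×0.6270 + 0.24531438×0.3730 = 0.367185
  M+8: 0.24531438×0.6270 = 0.153812
Scale to base peak (0.367185) = 100: 5.31 : 35.62 : 89.52 : 100.00 : 41.89

5.31 : 35.62 : 89.52 : 100.00 : 41.89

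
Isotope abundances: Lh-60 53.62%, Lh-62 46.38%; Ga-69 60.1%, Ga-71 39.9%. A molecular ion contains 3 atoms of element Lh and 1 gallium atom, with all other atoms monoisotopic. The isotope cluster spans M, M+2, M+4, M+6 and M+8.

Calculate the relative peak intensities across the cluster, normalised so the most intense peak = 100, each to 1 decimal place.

25.2 : 82.1 : 100.0 : 53.9 : 10.8

Element Lh pattern (n=3): 0.1541631 : 0.40004203 : 0.34602665 : 0.09976822
Gallium pattern (n=1): 0.6010 : 0.3990
Convolve the two distributions (both contribute in 2-u steps):
  M: 0.1541631×0.6010 = 0.092652
  M+2: 0.1541631×0.3990 + 0.40004203×0.6010 = 0.301936
  M+4: 0.40004203×0.3990 + 0.34602665×0.6010 = 0.367579
  M+6: 0.34602665×0.3990 + 0.09976822×0.6010 = 0.198025
  M+8: 0.09976822×0.3990 = 0.039808
Scale to base peak (0.367579) = 100: 25.2 : 82.1 : 100.0 : 53.9 : 10.8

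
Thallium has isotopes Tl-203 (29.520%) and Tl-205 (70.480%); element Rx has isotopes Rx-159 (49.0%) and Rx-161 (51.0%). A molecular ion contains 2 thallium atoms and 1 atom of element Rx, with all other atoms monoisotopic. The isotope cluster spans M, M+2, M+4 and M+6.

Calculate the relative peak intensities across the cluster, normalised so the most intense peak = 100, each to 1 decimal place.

9.4 : 54.5 : 100.0 : 55.6

Thallium pattern (n=2): 0.08714304 : 0.41611392 : 0.49674304
Element Rx pattern (n=1): 0.4900 : 0.5100
Convolve the two distributions (both contribute in 2-u steps):
  M: 0.08714304×0.4900 = 0.042700
  M+2: 0.08714304×0.5100 + 0.41611392×0.4900 = 0.248339
  M+4: 0.41611392×0.5100 + 0.49674304×0.4900 = 0.455622
  M+6: 0.49674304×0.5100 = 0.253339
Scale to base peak (0.455622) = 100: 9.4 : 54.5 : 100.0 : 55.6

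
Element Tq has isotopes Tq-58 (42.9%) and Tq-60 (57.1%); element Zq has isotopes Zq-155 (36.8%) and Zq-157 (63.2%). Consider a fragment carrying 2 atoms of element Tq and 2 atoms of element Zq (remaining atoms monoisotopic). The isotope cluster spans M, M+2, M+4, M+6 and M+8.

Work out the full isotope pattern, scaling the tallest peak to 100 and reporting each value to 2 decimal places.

Element Tq pattern (n=2): 0.184041 : 0.489918 : 0.326041
Element Zq pattern (n=2): 0.135424 : 0.465152 : 0.399424
Convolve the two distributions (both contribute in 2-u steps):
  M: 0.184041×0.135424 = 0.024924
  M+2: 0.184041×0.465152 + 0.489918×0.135424 = 0.151954
  M+4: 0.184041×0.399424 + 0.489918×0.465152 + 0.326041×0.135424 = 0.345551
  M+6: 0.489918×0.399424 + 0.326041×0.465152 = 0.347344
  M+8: 0.326041×0.399424 = 0.130229
Scale to base peak (0.347344) = 100: 7.18 : 43.75 : 99.48 : 100.00 : 37.49

7.18 : 43.75 : 99.48 : 100.00 : 37.49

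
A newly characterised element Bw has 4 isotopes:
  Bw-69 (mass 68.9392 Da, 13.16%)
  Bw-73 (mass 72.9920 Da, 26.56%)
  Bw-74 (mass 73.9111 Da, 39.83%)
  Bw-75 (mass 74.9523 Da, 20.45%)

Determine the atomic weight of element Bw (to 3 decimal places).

Average mass = Σ (abundance × isotope mass) = 0.1316 × 68.9392 + 0.2656 × 72.9920 + 0.3983 × 73.9111 + 0.2045 × 74.9523
= 9.07240 + 19.38668 + 29.43879 + 15.32775 = 73.22562 Da

73.226 Da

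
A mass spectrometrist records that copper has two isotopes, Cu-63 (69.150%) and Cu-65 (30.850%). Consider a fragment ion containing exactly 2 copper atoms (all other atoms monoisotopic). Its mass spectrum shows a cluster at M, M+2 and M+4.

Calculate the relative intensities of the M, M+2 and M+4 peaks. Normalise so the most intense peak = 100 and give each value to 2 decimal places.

The 2 Cu atoms are independent, so intensities follow the terms of (0.69150 + 0.30850)^2.
P(M) = 0.69150^2 = 0.478172
P(M+2) = 2 × 0.69150^1 × 0.30850^1 = 0.426656
P(M+4) = 0.30850^2 = 0.095172
The M peak is largest (0.478172); scaling to 100 gives 100.00 : 89.23 : 19.90.

100.00 : 89.23 : 19.90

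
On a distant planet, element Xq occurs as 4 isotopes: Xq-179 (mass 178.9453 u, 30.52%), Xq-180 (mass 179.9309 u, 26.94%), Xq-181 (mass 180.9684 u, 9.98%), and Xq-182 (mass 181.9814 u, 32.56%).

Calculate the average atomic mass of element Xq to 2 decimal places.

180.40 u

Ar = Σ fᵢ·mᵢ = 0.3052 × 178.9453 + 0.2694 × 179.9309 + 0.0998 × 180.9684 + 0.3256 × 181.9814
= 54.61411 + 48.47338 + 18.06065 + 59.25314 = 180.40128 u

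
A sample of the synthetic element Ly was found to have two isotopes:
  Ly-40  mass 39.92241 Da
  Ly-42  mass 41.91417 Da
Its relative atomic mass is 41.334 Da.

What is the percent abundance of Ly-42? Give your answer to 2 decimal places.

70.87%

Writing the weighted mean with unknown fraction x of Ly-40:
39.92241·x + 41.91417·(1 − x) = 41.334
(39.92241 − 41.91417)·x = 41.334 − 41.91417
x = -0.58017 / -1.99176 = 0.29129 → 29.13% Ly-40, 70.87% Ly-42.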